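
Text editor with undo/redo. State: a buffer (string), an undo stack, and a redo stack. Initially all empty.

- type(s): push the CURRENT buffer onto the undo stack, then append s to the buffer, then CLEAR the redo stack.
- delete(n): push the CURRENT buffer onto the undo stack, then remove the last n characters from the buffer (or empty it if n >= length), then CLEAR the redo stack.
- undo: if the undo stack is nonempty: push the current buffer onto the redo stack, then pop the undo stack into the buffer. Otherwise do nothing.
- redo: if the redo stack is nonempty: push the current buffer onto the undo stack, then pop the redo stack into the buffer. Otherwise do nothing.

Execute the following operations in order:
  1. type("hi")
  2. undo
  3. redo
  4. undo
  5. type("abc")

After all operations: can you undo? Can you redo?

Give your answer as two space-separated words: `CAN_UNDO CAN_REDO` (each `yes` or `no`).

Answer: yes no

Derivation:
After op 1 (type): buf='hi' undo_depth=1 redo_depth=0
After op 2 (undo): buf='(empty)' undo_depth=0 redo_depth=1
After op 3 (redo): buf='hi' undo_depth=1 redo_depth=0
After op 4 (undo): buf='(empty)' undo_depth=0 redo_depth=1
After op 5 (type): buf='abc' undo_depth=1 redo_depth=0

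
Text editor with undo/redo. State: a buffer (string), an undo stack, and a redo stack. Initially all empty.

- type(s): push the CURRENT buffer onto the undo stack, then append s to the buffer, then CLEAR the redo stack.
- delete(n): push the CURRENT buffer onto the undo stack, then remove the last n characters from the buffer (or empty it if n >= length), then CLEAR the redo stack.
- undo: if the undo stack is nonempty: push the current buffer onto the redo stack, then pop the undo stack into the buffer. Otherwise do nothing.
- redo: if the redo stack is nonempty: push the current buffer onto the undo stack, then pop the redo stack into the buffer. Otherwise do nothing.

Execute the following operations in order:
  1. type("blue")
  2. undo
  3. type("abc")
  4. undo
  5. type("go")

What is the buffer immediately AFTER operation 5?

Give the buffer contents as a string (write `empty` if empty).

After op 1 (type): buf='blue' undo_depth=1 redo_depth=0
After op 2 (undo): buf='(empty)' undo_depth=0 redo_depth=1
After op 3 (type): buf='abc' undo_depth=1 redo_depth=0
After op 4 (undo): buf='(empty)' undo_depth=0 redo_depth=1
After op 5 (type): buf='go' undo_depth=1 redo_depth=0

Answer: go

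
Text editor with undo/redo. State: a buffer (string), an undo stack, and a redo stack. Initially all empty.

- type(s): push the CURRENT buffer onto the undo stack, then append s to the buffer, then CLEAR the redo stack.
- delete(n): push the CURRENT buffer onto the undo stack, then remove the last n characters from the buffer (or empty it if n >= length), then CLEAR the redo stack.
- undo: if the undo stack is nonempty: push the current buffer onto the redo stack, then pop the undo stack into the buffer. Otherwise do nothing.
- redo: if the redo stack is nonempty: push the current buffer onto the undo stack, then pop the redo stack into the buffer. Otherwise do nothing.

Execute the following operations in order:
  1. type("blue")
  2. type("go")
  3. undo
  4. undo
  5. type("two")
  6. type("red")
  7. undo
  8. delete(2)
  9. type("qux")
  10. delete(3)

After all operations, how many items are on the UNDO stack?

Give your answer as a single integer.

Answer: 4

Derivation:
After op 1 (type): buf='blue' undo_depth=1 redo_depth=0
After op 2 (type): buf='bluego' undo_depth=2 redo_depth=0
After op 3 (undo): buf='blue' undo_depth=1 redo_depth=1
After op 4 (undo): buf='(empty)' undo_depth=0 redo_depth=2
After op 5 (type): buf='two' undo_depth=1 redo_depth=0
After op 6 (type): buf='twored' undo_depth=2 redo_depth=0
After op 7 (undo): buf='two' undo_depth=1 redo_depth=1
After op 8 (delete): buf='t' undo_depth=2 redo_depth=0
After op 9 (type): buf='tqux' undo_depth=3 redo_depth=0
After op 10 (delete): buf='t' undo_depth=4 redo_depth=0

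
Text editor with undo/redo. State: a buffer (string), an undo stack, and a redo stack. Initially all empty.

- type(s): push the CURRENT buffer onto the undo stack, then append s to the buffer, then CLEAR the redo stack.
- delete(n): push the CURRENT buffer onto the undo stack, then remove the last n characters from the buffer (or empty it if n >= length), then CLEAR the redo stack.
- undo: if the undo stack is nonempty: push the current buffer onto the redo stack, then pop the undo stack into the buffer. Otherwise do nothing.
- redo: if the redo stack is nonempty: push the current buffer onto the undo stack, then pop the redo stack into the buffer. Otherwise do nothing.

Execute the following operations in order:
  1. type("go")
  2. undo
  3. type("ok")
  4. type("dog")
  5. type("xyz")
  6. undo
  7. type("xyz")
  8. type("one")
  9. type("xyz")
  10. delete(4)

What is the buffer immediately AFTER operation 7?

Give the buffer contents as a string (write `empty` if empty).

Answer: okdogxyz

Derivation:
After op 1 (type): buf='go' undo_depth=1 redo_depth=0
After op 2 (undo): buf='(empty)' undo_depth=0 redo_depth=1
After op 3 (type): buf='ok' undo_depth=1 redo_depth=0
After op 4 (type): buf='okdog' undo_depth=2 redo_depth=0
After op 5 (type): buf='okdogxyz' undo_depth=3 redo_depth=0
After op 6 (undo): buf='okdog' undo_depth=2 redo_depth=1
After op 7 (type): buf='okdogxyz' undo_depth=3 redo_depth=0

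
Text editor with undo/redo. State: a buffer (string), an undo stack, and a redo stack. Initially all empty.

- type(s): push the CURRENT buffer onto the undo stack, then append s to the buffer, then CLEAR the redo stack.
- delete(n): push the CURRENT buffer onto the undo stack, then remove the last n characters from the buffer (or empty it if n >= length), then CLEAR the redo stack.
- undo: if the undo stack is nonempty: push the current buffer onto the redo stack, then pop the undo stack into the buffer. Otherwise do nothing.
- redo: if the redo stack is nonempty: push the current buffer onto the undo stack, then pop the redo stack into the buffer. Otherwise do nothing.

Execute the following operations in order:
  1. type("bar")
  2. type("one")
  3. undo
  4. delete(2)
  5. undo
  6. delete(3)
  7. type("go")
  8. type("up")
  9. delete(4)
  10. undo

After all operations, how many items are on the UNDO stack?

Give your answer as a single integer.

Answer: 4

Derivation:
After op 1 (type): buf='bar' undo_depth=1 redo_depth=0
After op 2 (type): buf='barone' undo_depth=2 redo_depth=0
After op 3 (undo): buf='bar' undo_depth=1 redo_depth=1
After op 4 (delete): buf='b' undo_depth=2 redo_depth=0
After op 5 (undo): buf='bar' undo_depth=1 redo_depth=1
After op 6 (delete): buf='(empty)' undo_depth=2 redo_depth=0
After op 7 (type): buf='go' undo_depth=3 redo_depth=0
After op 8 (type): buf='goup' undo_depth=4 redo_depth=0
After op 9 (delete): buf='(empty)' undo_depth=5 redo_depth=0
After op 10 (undo): buf='goup' undo_depth=4 redo_depth=1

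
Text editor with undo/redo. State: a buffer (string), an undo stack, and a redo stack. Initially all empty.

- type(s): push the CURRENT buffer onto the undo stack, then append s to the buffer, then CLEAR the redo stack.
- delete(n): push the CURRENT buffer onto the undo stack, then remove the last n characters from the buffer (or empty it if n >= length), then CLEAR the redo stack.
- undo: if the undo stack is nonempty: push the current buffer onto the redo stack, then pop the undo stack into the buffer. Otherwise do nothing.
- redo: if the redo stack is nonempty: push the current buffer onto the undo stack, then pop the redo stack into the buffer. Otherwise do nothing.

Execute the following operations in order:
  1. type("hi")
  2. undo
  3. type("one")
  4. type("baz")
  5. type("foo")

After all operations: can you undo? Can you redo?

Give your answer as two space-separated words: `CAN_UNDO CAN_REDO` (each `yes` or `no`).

Answer: yes no

Derivation:
After op 1 (type): buf='hi' undo_depth=1 redo_depth=0
After op 2 (undo): buf='(empty)' undo_depth=0 redo_depth=1
After op 3 (type): buf='one' undo_depth=1 redo_depth=0
After op 4 (type): buf='onebaz' undo_depth=2 redo_depth=0
After op 5 (type): buf='onebazfoo' undo_depth=3 redo_depth=0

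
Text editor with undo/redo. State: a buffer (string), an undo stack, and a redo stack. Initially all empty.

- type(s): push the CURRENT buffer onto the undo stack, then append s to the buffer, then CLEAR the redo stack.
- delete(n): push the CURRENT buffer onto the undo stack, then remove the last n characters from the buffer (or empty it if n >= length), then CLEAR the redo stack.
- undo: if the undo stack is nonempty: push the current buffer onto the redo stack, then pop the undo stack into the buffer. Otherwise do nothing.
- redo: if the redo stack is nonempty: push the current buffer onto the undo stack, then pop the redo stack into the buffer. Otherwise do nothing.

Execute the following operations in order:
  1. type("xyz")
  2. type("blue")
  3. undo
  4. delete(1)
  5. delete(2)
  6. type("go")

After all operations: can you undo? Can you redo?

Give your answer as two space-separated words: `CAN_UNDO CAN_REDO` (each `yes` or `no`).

Answer: yes no

Derivation:
After op 1 (type): buf='xyz' undo_depth=1 redo_depth=0
After op 2 (type): buf='xyzblue' undo_depth=2 redo_depth=0
After op 3 (undo): buf='xyz' undo_depth=1 redo_depth=1
After op 4 (delete): buf='xy' undo_depth=2 redo_depth=0
After op 5 (delete): buf='(empty)' undo_depth=3 redo_depth=0
After op 6 (type): buf='go' undo_depth=4 redo_depth=0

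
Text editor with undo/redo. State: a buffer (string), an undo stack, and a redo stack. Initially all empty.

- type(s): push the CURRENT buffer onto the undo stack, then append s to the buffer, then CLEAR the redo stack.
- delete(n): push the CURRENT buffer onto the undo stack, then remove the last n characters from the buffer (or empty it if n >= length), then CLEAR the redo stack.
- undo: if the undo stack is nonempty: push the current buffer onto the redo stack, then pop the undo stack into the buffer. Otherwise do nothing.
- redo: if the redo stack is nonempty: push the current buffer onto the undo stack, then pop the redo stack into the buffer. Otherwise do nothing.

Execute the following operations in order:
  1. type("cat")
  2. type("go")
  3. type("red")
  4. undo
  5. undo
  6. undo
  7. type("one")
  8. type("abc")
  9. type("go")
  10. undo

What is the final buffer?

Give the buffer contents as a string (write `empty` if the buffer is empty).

Answer: oneabc

Derivation:
After op 1 (type): buf='cat' undo_depth=1 redo_depth=0
After op 2 (type): buf='catgo' undo_depth=2 redo_depth=0
After op 3 (type): buf='catgored' undo_depth=3 redo_depth=0
After op 4 (undo): buf='catgo' undo_depth=2 redo_depth=1
After op 5 (undo): buf='cat' undo_depth=1 redo_depth=2
After op 6 (undo): buf='(empty)' undo_depth=0 redo_depth=3
After op 7 (type): buf='one' undo_depth=1 redo_depth=0
After op 8 (type): buf='oneabc' undo_depth=2 redo_depth=0
After op 9 (type): buf='oneabcgo' undo_depth=3 redo_depth=0
After op 10 (undo): buf='oneabc' undo_depth=2 redo_depth=1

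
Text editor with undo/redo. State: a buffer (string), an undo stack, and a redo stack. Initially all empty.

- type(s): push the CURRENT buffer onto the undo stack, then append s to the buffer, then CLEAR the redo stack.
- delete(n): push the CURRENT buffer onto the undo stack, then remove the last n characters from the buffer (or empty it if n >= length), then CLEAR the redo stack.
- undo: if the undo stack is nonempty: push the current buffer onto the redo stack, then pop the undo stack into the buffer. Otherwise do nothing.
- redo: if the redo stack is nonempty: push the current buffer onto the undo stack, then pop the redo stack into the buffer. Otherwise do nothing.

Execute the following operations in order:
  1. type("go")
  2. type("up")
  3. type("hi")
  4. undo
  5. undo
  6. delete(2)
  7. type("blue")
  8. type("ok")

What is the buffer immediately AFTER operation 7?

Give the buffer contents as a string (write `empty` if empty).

Answer: blue

Derivation:
After op 1 (type): buf='go' undo_depth=1 redo_depth=0
After op 2 (type): buf='goup' undo_depth=2 redo_depth=0
After op 3 (type): buf='gouphi' undo_depth=3 redo_depth=0
After op 4 (undo): buf='goup' undo_depth=2 redo_depth=1
After op 5 (undo): buf='go' undo_depth=1 redo_depth=2
After op 6 (delete): buf='(empty)' undo_depth=2 redo_depth=0
After op 7 (type): buf='blue' undo_depth=3 redo_depth=0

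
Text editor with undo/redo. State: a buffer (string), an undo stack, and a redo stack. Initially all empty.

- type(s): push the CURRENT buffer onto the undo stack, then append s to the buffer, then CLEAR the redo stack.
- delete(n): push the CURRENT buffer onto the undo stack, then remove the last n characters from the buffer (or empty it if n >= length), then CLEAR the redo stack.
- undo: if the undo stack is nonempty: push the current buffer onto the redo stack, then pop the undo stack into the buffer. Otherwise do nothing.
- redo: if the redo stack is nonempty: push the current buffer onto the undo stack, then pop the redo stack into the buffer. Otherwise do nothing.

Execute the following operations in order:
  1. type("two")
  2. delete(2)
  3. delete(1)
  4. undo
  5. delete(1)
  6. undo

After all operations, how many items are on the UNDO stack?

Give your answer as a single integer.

Answer: 2

Derivation:
After op 1 (type): buf='two' undo_depth=1 redo_depth=0
After op 2 (delete): buf='t' undo_depth=2 redo_depth=0
After op 3 (delete): buf='(empty)' undo_depth=3 redo_depth=0
After op 4 (undo): buf='t' undo_depth=2 redo_depth=1
After op 5 (delete): buf='(empty)' undo_depth=3 redo_depth=0
After op 6 (undo): buf='t' undo_depth=2 redo_depth=1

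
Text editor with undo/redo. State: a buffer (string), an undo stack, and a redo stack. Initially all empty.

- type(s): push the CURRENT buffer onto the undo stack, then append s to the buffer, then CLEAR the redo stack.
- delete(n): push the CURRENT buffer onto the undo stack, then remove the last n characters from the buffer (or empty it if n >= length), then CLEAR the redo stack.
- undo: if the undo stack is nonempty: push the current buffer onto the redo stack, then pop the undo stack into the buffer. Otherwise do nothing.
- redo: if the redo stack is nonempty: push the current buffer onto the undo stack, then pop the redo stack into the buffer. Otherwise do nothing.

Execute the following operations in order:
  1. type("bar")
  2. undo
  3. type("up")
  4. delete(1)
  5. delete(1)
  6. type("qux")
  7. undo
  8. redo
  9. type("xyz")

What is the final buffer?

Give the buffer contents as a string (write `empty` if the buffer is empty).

Answer: quxxyz

Derivation:
After op 1 (type): buf='bar' undo_depth=1 redo_depth=0
After op 2 (undo): buf='(empty)' undo_depth=0 redo_depth=1
After op 3 (type): buf='up' undo_depth=1 redo_depth=0
After op 4 (delete): buf='u' undo_depth=2 redo_depth=0
After op 5 (delete): buf='(empty)' undo_depth=3 redo_depth=0
After op 6 (type): buf='qux' undo_depth=4 redo_depth=0
After op 7 (undo): buf='(empty)' undo_depth=3 redo_depth=1
After op 8 (redo): buf='qux' undo_depth=4 redo_depth=0
After op 9 (type): buf='quxxyz' undo_depth=5 redo_depth=0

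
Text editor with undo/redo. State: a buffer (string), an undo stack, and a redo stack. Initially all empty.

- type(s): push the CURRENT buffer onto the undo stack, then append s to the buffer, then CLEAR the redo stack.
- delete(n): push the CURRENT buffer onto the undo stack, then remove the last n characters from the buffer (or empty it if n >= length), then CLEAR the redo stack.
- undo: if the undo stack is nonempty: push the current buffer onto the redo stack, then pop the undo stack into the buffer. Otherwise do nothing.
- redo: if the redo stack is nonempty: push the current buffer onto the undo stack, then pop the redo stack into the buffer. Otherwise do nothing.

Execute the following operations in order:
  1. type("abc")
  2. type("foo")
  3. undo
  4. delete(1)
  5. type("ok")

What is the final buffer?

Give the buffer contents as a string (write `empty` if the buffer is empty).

Answer: abok

Derivation:
After op 1 (type): buf='abc' undo_depth=1 redo_depth=0
After op 2 (type): buf='abcfoo' undo_depth=2 redo_depth=0
After op 3 (undo): buf='abc' undo_depth=1 redo_depth=1
After op 4 (delete): buf='ab' undo_depth=2 redo_depth=0
After op 5 (type): buf='abok' undo_depth=3 redo_depth=0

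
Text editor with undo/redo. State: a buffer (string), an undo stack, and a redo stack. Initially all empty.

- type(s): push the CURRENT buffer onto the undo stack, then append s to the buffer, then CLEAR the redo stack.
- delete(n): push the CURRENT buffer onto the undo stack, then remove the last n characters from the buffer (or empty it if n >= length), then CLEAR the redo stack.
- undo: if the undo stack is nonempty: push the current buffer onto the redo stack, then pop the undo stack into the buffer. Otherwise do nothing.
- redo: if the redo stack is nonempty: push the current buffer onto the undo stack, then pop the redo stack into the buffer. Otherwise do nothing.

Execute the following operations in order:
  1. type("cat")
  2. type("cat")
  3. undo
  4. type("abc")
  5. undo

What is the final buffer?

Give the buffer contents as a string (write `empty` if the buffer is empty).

After op 1 (type): buf='cat' undo_depth=1 redo_depth=0
After op 2 (type): buf='catcat' undo_depth=2 redo_depth=0
After op 3 (undo): buf='cat' undo_depth=1 redo_depth=1
After op 4 (type): buf='catabc' undo_depth=2 redo_depth=0
After op 5 (undo): buf='cat' undo_depth=1 redo_depth=1

Answer: cat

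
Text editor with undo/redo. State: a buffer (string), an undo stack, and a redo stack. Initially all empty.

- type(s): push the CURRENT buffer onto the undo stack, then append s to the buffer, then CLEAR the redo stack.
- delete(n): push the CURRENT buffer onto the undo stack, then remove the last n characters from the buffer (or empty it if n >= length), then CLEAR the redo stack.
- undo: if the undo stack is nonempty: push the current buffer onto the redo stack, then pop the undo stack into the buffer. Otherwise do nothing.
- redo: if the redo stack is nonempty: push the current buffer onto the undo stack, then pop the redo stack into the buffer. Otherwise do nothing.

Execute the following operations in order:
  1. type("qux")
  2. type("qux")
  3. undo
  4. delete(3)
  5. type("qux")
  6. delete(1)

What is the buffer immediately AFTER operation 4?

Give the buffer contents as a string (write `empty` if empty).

Answer: empty

Derivation:
After op 1 (type): buf='qux' undo_depth=1 redo_depth=0
After op 2 (type): buf='quxqux' undo_depth=2 redo_depth=0
After op 3 (undo): buf='qux' undo_depth=1 redo_depth=1
After op 4 (delete): buf='(empty)' undo_depth=2 redo_depth=0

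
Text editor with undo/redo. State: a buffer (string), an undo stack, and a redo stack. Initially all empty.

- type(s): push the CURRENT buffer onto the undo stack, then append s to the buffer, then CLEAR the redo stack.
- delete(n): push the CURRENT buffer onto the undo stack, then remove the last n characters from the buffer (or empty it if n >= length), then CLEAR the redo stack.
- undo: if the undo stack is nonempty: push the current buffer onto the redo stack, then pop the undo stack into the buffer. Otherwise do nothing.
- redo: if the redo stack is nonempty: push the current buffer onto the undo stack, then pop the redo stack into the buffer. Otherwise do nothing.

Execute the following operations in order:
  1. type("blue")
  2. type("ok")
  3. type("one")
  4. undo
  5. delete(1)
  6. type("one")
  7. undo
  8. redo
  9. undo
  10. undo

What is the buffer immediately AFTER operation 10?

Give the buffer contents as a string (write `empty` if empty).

Answer: blueok

Derivation:
After op 1 (type): buf='blue' undo_depth=1 redo_depth=0
After op 2 (type): buf='blueok' undo_depth=2 redo_depth=0
After op 3 (type): buf='blueokone' undo_depth=3 redo_depth=0
After op 4 (undo): buf='blueok' undo_depth=2 redo_depth=1
After op 5 (delete): buf='blueo' undo_depth=3 redo_depth=0
After op 6 (type): buf='blueoone' undo_depth=4 redo_depth=0
After op 7 (undo): buf='blueo' undo_depth=3 redo_depth=1
After op 8 (redo): buf='blueoone' undo_depth=4 redo_depth=0
After op 9 (undo): buf='blueo' undo_depth=3 redo_depth=1
After op 10 (undo): buf='blueok' undo_depth=2 redo_depth=2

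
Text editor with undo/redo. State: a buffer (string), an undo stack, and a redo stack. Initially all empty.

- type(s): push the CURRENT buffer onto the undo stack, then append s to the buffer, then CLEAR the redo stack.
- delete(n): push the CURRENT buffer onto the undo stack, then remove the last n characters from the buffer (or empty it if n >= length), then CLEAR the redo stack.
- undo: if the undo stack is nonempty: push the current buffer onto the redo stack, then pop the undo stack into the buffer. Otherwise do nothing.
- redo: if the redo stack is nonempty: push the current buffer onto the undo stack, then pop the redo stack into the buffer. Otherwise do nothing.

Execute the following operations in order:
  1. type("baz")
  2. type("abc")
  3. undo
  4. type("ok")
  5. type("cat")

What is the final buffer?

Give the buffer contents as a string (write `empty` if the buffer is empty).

Answer: bazokcat

Derivation:
After op 1 (type): buf='baz' undo_depth=1 redo_depth=0
After op 2 (type): buf='bazabc' undo_depth=2 redo_depth=0
After op 3 (undo): buf='baz' undo_depth=1 redo_depth=1
After op 4 (type): buf='bazok' undo_depth=2 redo_depth=0
After op 5 (type): buf='bazokcat' undo_depth=3 redo_depth=0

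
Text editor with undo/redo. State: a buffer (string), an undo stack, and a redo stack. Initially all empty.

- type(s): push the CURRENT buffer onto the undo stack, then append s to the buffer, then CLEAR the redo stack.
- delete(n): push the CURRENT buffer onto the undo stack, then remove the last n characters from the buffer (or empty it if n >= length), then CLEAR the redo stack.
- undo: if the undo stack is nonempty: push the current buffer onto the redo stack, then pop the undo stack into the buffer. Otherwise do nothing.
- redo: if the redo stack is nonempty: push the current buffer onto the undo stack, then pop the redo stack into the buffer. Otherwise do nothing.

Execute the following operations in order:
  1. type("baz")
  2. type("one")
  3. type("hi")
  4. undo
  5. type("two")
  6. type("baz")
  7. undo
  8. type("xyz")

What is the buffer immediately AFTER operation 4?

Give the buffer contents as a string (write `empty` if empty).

After op 1 (type): buf='baz' undo_depth=1 redo_depth=0
After op 2 (type): buf='bazone' undo_depth=2 redo_depth=0
After op 3 (type): buf='bazonehi' undo_depth=3 redo_depth=0
After op 4 (undo): buf='bazone' undo_depth=2 redo_depth=1

Answer: bazone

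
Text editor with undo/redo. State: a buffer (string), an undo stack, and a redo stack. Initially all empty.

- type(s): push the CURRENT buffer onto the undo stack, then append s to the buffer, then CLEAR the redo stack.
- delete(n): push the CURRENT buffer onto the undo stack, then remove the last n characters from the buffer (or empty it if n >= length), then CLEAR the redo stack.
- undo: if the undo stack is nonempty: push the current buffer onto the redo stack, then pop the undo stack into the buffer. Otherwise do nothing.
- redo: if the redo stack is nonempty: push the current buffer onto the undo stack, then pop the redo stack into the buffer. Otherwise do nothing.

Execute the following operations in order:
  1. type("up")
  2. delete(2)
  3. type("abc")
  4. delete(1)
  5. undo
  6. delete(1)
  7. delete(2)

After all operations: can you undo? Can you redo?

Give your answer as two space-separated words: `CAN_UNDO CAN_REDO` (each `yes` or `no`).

Answer: yes no

Derivation:
After op 1 (type): buf='up' undo_depth=1 redo_depth=0
After op 2 (delete): buf='(empty)' undo_depth=2 redo_depth=0
After op 3 (type): buf='abc' undo_depth=3 redo_depth=0
After op 4 (delete): buf='ab' undo_depth=4 redo_depth=0
After op 5 (undo): buf='abc' undo_depth=3 redo_depth=1
After op 6 (delete): buf='ab' undo_depth=4 redo_depth=0
After op 7 (delete): buf='(empty)' undo_depth=5 redo_depth=0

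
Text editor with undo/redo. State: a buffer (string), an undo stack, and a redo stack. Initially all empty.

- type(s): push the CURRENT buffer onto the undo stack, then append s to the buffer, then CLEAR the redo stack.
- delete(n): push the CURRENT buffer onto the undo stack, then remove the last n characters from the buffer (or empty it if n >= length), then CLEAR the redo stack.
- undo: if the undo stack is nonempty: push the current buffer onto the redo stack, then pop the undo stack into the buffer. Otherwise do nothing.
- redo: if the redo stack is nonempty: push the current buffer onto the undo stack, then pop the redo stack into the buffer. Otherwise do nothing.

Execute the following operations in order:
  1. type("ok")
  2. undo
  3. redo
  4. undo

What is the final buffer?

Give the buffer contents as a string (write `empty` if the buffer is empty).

After op 1 (type): buf='ok' undo_depth=1 redo_depth=0
After op 2 (undo): buf='(empty)' undo_depth=0 redo_depth=1
After op 3 (redo): buf='ok' undo_depth=1 redo_depth=0
After op 4 (undo): buf='(empty)' undo_depth=0 redo_depth=1

Answer: empty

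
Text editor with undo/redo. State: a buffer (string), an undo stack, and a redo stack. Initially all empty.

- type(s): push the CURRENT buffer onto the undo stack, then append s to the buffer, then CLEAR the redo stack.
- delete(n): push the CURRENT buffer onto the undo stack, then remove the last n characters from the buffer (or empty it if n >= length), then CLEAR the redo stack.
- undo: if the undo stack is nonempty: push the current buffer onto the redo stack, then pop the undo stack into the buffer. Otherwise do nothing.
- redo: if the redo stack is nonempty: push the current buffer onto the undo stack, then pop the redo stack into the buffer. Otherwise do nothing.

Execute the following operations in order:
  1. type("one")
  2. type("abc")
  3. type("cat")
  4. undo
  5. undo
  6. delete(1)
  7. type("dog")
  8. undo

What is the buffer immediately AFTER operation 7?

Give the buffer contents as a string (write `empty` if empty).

After op 1 (type): buf='one' undo_depth=1 redo_depth=0
After op 2 (type): buf='oneabc' undo_depth=2 redo_depth=0
After op 3 (type): buf='oneabccat' undo_depth=3 redo_depth=0
After op 4 (undo): buf='oneabc' undo_depth=2 redo_depth=1
After op 5 (undo): buf='one' undo_depth=1 redo_depth=2
After op 6 (delete): buf='on' undo_depth=2 redo_depth=0
After op 7 (type): buf='ondog' undo_depth=3 redo_depth=0

Answer: ondog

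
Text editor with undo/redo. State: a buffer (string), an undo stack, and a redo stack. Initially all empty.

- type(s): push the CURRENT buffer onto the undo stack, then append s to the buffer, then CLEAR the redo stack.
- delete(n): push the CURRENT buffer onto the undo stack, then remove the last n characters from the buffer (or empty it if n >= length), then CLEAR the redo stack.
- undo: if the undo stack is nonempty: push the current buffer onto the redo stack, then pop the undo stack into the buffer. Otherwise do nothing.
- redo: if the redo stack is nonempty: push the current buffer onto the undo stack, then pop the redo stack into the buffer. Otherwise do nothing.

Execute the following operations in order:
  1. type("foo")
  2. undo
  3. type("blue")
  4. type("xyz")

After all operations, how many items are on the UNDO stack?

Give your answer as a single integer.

After op 1 (type): buf='foo' undo_depth=1 redo_depth=0
After op 2 (undo): buf='(empty)' undo_depth=0 redo_depth=1
After op 3 (type): buf='blue' undo_depth=1 redo_depth=0
After op 4 (type): buf='bluexyz' undo_depth=2 redo_depth=0

Answer: 2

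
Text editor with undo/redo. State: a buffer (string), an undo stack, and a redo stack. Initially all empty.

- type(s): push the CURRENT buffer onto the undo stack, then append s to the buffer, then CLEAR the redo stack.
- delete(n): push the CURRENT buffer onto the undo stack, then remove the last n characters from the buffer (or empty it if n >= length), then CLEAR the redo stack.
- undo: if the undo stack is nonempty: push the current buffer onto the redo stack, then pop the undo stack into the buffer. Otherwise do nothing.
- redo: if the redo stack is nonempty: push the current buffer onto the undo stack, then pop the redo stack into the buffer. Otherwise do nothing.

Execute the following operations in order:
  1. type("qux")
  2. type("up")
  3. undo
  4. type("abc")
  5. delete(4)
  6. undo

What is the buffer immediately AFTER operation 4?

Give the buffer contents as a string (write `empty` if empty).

Answer: quxabc

Derivation:
After op 1 (type): buf='qux' undo_depth=1 redo_depth=0
After op 2 (type): buf='quxup' undo_depth=2 redo_depth=0
After op 3 (undo): buf='qux' undo_depth=1 redo_depth=1
After op 4 (type): buf='quxabc' undo_depth=2 redo_depth=0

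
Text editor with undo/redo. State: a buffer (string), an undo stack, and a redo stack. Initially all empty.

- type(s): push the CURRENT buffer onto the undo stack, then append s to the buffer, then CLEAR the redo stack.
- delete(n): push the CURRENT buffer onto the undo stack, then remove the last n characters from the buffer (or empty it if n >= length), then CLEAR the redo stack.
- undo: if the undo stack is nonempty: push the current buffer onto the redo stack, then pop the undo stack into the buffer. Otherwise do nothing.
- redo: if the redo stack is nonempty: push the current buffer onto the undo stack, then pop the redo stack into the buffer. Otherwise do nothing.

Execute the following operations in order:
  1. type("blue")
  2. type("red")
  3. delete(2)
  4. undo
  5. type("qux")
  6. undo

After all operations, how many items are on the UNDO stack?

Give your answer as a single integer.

After op 1 (type): buf='blue' undo_depth=1 redo_depth=0
After op 2 (type): buf='bluered' undo_depth=2 redo_depth=0
After op 3 (delete): buf='bluer' undo_depth=3 redo_depth=0
After op 4 (undo): buf='bluered' undo_depth=2 redo_depth=1
After op 5 (type): buf='blueredqux' undo_depth=3 redo_depth=0
After op 6 (undo): buf='bluered' undo_depth=2 redo_depth=1

Answer: 2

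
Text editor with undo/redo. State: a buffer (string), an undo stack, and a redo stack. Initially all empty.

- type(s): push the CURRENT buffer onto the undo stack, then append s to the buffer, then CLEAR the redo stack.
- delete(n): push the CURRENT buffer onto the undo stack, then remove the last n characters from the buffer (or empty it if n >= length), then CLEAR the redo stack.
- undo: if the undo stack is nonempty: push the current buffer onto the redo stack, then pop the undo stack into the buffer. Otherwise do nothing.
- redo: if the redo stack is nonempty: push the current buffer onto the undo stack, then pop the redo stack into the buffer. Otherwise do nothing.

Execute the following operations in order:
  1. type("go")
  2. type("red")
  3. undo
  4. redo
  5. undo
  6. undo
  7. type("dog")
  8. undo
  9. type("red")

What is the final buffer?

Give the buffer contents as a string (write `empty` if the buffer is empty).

Answer: red

Derivation:
After op 1 (type): buf='go' undo_depth=1 redo_depth=0
After op 2 (type): buf='gored' undo_depth=2 redo_depth=0
After op 3 (undo): buf='go' undo_depth=1 redo_depth=1
After op 4 (redo): buf='gored' undo_depth=2 redo_depth=0
After op 5 (undo): buf='go' undo_depth=1 redo_depth=1
After op 6 (undo): buf='(empty)' undo_depth=0 redo_depth=2
After op 7 (type): buf='dog' undo_depth=1 redo_depth=0
After op 8 (undo): buf='(empty)' undo_depth=0 redo_depth=1
After op 9 (type): buf='red' undo_depth=1 redo_depth=0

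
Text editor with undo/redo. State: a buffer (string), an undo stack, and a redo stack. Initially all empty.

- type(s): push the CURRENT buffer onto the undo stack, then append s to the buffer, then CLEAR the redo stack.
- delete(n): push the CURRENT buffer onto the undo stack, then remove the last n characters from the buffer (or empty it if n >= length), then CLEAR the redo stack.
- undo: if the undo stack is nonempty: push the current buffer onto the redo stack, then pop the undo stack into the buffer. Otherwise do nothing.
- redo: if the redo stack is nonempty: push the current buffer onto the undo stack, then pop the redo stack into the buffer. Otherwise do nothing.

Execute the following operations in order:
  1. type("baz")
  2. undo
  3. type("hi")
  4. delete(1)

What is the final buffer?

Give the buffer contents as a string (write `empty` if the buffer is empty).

Answer: h

Derivation:
After op 1 (type): buf='baz' undo_depth=1 redo_depth=0
After op 2 (undo): buf='(empty)' undo_depth=0 redo_depth=1
After op 3 (type): buf='hi' undo_depth=1 redo_depth=0
After op 4 (delete): buf='h' undo_depth=2 redo_depth=0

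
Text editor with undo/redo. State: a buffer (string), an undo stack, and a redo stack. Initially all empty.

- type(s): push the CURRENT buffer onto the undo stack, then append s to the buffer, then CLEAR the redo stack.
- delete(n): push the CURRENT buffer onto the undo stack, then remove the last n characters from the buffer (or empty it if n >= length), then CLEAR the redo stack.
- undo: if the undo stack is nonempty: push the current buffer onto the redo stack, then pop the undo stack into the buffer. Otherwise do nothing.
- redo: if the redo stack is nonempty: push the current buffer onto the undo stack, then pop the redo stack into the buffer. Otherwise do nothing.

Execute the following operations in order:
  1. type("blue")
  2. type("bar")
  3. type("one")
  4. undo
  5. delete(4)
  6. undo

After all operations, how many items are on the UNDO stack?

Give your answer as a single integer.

Answer: 2

Derivation:
After op 1 (type): buf='blue' undo_depth=1 redo_depth=0
After op 2 (type): buf='bluebar' undo_depth=2 redo_depth=0
After op 3 (type): buf='bluebarone' undo_depth=3 redo_depth=0
After op 4 (undo): buf='bluebar' undo_depth=2 redo_depth=1
After op 5 (delete): buf='blu' undo_depth=3 redo_depth=0
After op 6 (undo): buf='bluebar' undo_depth=2 redo_depth=1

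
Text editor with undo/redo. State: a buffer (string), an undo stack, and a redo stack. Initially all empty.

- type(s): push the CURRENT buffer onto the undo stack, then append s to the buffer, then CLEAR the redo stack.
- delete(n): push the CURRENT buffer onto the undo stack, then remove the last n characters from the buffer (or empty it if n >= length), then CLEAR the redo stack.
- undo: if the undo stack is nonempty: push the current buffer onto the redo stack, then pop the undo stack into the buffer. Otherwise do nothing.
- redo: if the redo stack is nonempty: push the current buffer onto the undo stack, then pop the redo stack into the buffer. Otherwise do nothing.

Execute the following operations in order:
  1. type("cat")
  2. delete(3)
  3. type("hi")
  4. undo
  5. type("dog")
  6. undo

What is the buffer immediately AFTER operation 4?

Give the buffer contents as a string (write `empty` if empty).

After op 1 (type): buf='cat' undo_depth=1 redo_depth=0
After op 2 (delete): buf='(empty)' undo_depth=2 redo_depth=0
After op 3 (type): buf='hi' undo_depth=3 redo_depth=0
After op 4 (undo): buf='(empty)' undo_depth=2 redo_depth=1

Answer: empty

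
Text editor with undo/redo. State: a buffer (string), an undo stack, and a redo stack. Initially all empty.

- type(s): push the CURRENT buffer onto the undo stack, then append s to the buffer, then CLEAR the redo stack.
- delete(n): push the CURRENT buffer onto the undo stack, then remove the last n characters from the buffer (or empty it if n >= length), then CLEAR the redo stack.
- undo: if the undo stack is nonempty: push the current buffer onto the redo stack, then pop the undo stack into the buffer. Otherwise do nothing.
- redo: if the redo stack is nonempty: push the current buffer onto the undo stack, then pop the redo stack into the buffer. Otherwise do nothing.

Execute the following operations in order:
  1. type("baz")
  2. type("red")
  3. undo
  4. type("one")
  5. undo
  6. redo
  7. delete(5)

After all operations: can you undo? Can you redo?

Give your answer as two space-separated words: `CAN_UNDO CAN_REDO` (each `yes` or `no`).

After op 1 (type): buf='baz' undo_depth=1 redo_depth=0
After op 2 (type): buf='bazred' undo_depth=2 redo_depth=0
After op 3 (undo): buf='baz' undo_depth=1 redo_depth=1
After op 4 (type): buf='bazone' undo_depth=2 redo_depth=0
After op 5 (undo): buf='baz' undo_depth=1 redo_depth=1
After op 6 (redo): buf='bazone' undo_depth=2 redo_depth=0
After op 7 (delete): buf='b' undo_depth=3 redo_depth=0

Answer: yes no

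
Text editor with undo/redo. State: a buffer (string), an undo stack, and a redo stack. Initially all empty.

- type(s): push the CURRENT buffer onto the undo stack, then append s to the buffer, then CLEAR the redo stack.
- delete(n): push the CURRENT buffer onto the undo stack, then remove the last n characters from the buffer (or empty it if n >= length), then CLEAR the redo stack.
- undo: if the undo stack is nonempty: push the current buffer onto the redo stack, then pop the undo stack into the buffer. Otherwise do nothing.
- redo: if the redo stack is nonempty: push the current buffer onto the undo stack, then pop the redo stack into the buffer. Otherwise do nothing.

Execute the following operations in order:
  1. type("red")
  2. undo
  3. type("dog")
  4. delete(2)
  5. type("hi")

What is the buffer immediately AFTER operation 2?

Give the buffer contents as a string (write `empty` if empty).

Answer: empty

Derivation:
After op 1 (type): buf='red' undo_depth=1 redo_depth=0
After op 2 (undo): buf='(empty)' undo_depth=0 redo_depth=1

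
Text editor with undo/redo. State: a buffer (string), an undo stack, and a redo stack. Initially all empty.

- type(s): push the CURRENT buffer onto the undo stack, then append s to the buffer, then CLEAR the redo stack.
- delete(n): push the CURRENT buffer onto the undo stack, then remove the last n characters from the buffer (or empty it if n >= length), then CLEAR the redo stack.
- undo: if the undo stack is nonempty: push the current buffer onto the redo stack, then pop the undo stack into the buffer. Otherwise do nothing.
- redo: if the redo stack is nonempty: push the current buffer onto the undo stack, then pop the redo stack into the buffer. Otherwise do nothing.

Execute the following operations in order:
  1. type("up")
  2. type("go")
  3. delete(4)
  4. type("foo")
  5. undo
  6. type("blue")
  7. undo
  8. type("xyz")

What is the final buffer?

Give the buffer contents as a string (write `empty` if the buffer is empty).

After op 1 (type): buf='up' undo_depth=1 redo_depth=0
After op 2 (type): buf='upgo' undo_depth=2 redo_depth=0
After op 3 (delete): buf='(empty)' undo_depth=3 redo_depth=0
After op 4 (type): buf='foo' undo_depth=4 redo_depth=0
After op 5 (undo): buf='(empty)' undo_depth=3 redo_depth=1
After op 6 (type): buf='blue' undo_depth=4 redo_depth=0
After op 7 (undo): buf='(empty)' undo_depth=3 redo_depth=1
After op 8 (type): buf='xyz' undo_depth=4 redo_depth=0

Answer: xyz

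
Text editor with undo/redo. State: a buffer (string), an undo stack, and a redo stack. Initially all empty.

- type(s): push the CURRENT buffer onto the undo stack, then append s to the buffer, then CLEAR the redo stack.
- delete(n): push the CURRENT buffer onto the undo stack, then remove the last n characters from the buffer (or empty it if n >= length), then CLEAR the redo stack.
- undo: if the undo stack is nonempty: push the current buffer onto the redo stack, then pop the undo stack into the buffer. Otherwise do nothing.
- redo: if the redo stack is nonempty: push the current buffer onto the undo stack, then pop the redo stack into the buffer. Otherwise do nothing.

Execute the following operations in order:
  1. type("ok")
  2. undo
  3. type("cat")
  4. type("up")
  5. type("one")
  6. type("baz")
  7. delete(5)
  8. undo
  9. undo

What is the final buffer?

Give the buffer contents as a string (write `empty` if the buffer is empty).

After op 1 (type): buf='ok' undo_depth=1 redo_depth=0
After op 2 (undo): buf='(empty)' undo_depth=0 redo_depth=1
After op 3 (type): buf='cat' undo_depth=1 redo_depth=0
After op 4 (type): buf='catup' undo_depth=2 redo_depth=0
After op 5 (type): buf='catupone' undo_depth=3 redo_depth=0
After op 6 (type): buf='catuponebaz' undo_depth=4 redo_depth=0
After op 7 (delete): buf='catupo' undo_depth=5 redo_depth=0
After op 8 (undo): buf='catuponebaz' undo_depth=4 redo_depth=1
After op 9 (undo): buf='catupone' undo_depth=3 redo_depth=2

Answer: catupone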